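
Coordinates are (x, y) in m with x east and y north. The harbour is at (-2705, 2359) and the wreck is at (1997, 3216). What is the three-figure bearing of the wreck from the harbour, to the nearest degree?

080°

Δeast = 1997 − -2705 = 4702.00; Δnorth = 3216 − 2359 = 857.00.
Bearing = atan2(Δeast, Δnorth) mod 360° = 79.67° ≈ 080°.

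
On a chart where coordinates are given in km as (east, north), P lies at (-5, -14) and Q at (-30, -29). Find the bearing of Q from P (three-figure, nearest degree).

239°

Δeast = -30 − -5 = -25.00; Δnorth = -29 − -14 = -15.00.
Bearing = atan2(Δeast, Δnorth) mod 360° = 239.04° ≈ 239°.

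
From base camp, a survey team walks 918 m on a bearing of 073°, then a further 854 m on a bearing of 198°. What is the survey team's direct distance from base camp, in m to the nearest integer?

820 m

Leg 1 (073°, 918 m): east 918 sin 73° = 877.89, north 918 cos 73° = 268.40
Leg 2 (198°, 854 m): east 854 sin 198° = -263.90, north 854 cos 198° = -812.20
Net: 613.99 east, -543.81 north. Distance = √((613.99)² + (-543.81)²) = 820.186 m.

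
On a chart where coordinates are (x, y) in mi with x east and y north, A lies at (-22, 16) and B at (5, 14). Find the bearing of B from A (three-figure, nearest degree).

094°

Δeast = 5 − -22 = 27.00; Δnorth = 14 − 16 = -2.00.
Bearing = atan2(Δeast, Δnorth) mod 360° = 94.24° ≈ 094°.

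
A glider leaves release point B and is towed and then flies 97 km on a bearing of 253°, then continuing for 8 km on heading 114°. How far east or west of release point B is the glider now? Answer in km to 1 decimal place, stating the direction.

85.5 km west

Leg 1 (253°, 97 km): east 97 sin 253° = -92.76, north 97 cos 253° = -28.36
Leg 2 (114°, 8 km): east 8 sin 114° = 7.31, north 8 cos 114° = -3.25
Net east component: -85.45 km.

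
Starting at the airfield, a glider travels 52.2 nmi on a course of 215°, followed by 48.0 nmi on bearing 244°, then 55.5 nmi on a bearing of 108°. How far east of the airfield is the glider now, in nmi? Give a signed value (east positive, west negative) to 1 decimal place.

Leg 1 (215°, 52.2 nmi): east 52.2 sin 215° = -29.94, north 52.2 cos 215° = -42.76
Leg 2 (244°, 48.0 nmi): east 48.0 sin 244° = -43.14, north 48.0 cos 244° = -21.04
Leg 3 (108°, 55.5 nmi): east 55.5 sin 108° = 52.78, north 55.5 cos 108° = -17.15
Net east component: -20.30 nmi.

-20.3 nmi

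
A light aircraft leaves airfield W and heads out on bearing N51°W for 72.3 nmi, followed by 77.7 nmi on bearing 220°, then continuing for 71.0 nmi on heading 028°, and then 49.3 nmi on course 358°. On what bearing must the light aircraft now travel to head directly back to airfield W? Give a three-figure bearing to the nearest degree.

143°

Leg 1 (N51°W, 72.3 nmi): east 72.3 sin 309° = -56.19, north 72.3 cos 309° = 45.50
Leg 2 (220°, 77.7 nmi): east 77.7 sin 220° = -49.94, north 77.7 cos 220° = -59.52
Leg 3 (028°, 71.0 nmi): east 71.0 sin 28° = 33.33, north 71.0 cos 28° = 62.69
Leg 4 (358°, 49.3 nmi): east 49.3 sin 358° = -1.72, north 49.3 cos 358° = 49.27
Net displacement: -74.52 east, 97.94 north. Direction back to start is (74.52, -97.94): bearing = atan2(74.52, -97.94) mod 360° = 142.73° ≈ 143°.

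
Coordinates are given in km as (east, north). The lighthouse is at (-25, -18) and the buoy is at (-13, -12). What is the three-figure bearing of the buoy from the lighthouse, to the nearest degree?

063°

Δeast = -13 − -25 = 12.00; Δnorth = -12 − -18 = 6.00.
Bearing = atan2(Δeast, Δnorth) mod 360° = 63.43° ≈ 063°.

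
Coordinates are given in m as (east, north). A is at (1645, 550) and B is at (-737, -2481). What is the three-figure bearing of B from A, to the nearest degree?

Δeast = -737 − 1645 = -2382.00; Δnorth = -2481 − 550 = -3031.00.
Bearing = atan2(Δeast, Δnorth) mod 360° = 218.16° ≈ 218°.

218°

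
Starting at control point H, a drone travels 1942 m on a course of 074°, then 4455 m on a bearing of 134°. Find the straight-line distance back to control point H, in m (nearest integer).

5681 m

Leg 1 (074°, 1942 m): east 1942 sin 74° = 1866.77, north 1942 cos 74° = 535.29
Leg 2 (134°, 4455 m): east 4455 sin 134° = 3204.66, north 4455 cos 134° = -3094.70
Net: 5071.43 east, -2559.42 north. Distance = √((5071.43)² + (-2559.42)²) = 5680.669 m.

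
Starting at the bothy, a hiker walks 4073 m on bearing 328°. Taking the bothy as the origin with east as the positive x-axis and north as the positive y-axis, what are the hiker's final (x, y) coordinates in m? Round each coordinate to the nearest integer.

(-2158, 3454)

Leg 1 (328°, 4073 m): east 4073 sin 328° = -2158.36, north 4073 cos 328° = 3454.10
Summing: -2158.36 m east, 3454.10 m north → (-2158, 3454).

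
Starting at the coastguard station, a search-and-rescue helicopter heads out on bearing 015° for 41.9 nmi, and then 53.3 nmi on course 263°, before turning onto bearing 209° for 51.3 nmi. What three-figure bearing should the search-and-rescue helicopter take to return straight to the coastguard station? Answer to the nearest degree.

Leg 1 (015°, 41.9 nmi): east 41.9 sin 15° = 10.84, north 41.9 cos 15° = 40.47
Leg 2 (263°, 53.3 nmi): east 53.3 sin 263° = -52.90, north 53.3 cos 263° = -6.50
Leg 3 (209°, 51.3 nmi): east 51.3 sin 209° = -24.87, north 51.3 cos 209° = -44.87
Net displacement: -66.93 east, -10.89 north. Direction back to start is (66.93, 10.89): bearing = atan2(66.93, 10.89) mod 360° = 80.76° ≈ 081°.

081°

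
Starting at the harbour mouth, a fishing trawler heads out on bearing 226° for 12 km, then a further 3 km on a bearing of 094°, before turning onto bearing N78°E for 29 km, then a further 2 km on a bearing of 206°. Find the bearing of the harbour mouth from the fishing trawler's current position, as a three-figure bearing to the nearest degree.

281°

Leg 1 (226°, 12 km): east 12 sin 226° = -8.63, north 12 cos 226° = -8.34
Leg 2 (094°, 3 km): east 3 sin 94° = 2.99, north 3 cos 94° = -0.21
Leg 3 (N78°E, 29 km): east 29 sin 78° = 28.37, north 29 cos 78° = 6.03
Leg 4 (206°, 2 km): east 2 sin 206° = -0.88, north 2 cos 206° = -1.80
Net displacement: 21.85 east, -4.31 north. Direction back to start is (-21.85, 4.31): bearing = atan2(-21.85, 4.31) mod 360° = 281.17° ≈ 281°.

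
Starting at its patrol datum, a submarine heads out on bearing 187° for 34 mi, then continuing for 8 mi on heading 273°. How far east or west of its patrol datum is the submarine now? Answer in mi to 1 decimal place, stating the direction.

Leg 1 (187°, 34 mi): east 34 sin 187° = -4.14, north 34 cos 187° = -33.75
Leg 2 (273°, 8 mi): east 8 sin 273° = -7.99, north 8 cos 273° = 0.42
Net east component: -12.13 mi.

12.1 mi west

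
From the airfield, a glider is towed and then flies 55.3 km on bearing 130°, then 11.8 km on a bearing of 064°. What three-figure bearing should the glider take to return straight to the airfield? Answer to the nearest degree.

300°

Leg 1 (130°, 55.3 km): east 55.3 sin 130° = 42.36, north 55.3 cos 130° = -35.55
Leg 2 (064°, 11.8 km): east 11.8 sin 64° = 10.61, north 11.8 cos 64° = 5.17
Net displacement: 52.97 east, -30.37 north. Direction back to start is (-52.97, 30.37): bearing = atan2(-52.97, 30.37) mod 360° = 299.83° ≈ 300°.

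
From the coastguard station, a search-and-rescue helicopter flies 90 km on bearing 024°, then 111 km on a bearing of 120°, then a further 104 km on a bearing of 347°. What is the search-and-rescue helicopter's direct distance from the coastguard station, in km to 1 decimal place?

Leg 1 (024°, 90 km): east 90 sin 24° = 36.61, north 90 cos 24° = 82.22
Leg 2 (120°, 111 km): east 111 sin 120° = 96.13, north 111 cos 120° = -55.50
Leg 3 (347°, 104 km): east 104 sin 347° = -23.39, north 104 cos 347° = 101.33
Net: 109.34 east, 128.05 north. Distance = √((109.34)² + (128.05)²) = 168.383 km.

168.4 km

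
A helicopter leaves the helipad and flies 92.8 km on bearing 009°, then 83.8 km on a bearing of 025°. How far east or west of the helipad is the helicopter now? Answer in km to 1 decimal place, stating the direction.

Leg 1 (009°, 92.8 km): east 92.8 sin 9° = 14.52, north 92.8 cos 9° = 91.66
Leg 2 (025°, 83.8 km): east 83.8 sin 25° = 35.42, north 83.8 cos 25° = 75.95
Net east component: 49.93 km.

49.9 km east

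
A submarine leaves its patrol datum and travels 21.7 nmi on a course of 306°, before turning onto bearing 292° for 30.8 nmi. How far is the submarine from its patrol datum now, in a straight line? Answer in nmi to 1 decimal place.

Leg 1 (306°, 21.7 nmi): east 21.7 sin 306° = -17.56, north 21.7 cos 306° = 12.75
Leg 2 (292°, 30.8 nmi): east 30.8 sin 292° = -28.56, north 30.8 cos 292° = 11.54
Net: -46.11 east, 24.29 north. Distance = √((-46.11)² + (24.29)²) = 52.120 nmi.

52.1 nmi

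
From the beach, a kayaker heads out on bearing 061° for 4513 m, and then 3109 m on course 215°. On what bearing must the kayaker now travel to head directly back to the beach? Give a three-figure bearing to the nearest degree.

Leg 1 (061°, 4513 m): east 4513 sin 61° = 3947.16, north 4513 cos 61° = 2187.95
Leg 2 (215°, 3109 m): east 3109 sin 215° = -1783.25, north 3109 cos 215° = -2546.74
Net displacement: 2163.91 east, -358.80 north. Direction back to start is (-2163.91, 358.80): bearing = atan2(-2163.91, 358.80) mod 360° = 279.41° ≈ 279°.

279°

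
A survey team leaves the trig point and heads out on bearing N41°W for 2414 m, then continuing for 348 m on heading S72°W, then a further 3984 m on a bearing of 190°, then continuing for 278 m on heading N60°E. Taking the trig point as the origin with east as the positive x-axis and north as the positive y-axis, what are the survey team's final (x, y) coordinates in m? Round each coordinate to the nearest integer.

Leg 1 (N41°W, 2414 m): east 2414 sin 319° = -1583.73, north 2414 cos 319° = 1821.87
Leg 2 (S72°W, 348 m): east 348 sin 252° = -330.97, north 348 cos 252° = -107.54
Leg 3 (190°, 3984 m): east 3984 sin 190° = -691.81, north 3984 cos 190° = -3923.47
Leg 4 (N60°E, 278 m): east 278 sin 60° = 240.76, north 278 cos 60° = 139.00
Summing: -2365.75 m east, -2070.14 m north → (-2366, -2070).

(-2366, -2070)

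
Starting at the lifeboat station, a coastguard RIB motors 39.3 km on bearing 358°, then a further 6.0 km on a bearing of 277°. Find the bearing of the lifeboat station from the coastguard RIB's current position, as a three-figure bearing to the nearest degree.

170°

Leg 1 (358°, 39.3 km): east 39.3 sin 358° = -1.37, north 39.3 cos 358° = 39.28
Leg 2 (277°, 6.0 km): east 6.0 sin 277° = -5.96, north 6.0 cos 277° = 0.73
Net displacement: -7.33 east, 40.01 north. Direction back to start is (7.33, -40.01): bearing = atan2(7.33, -40.01) mod 360° = 169.62° ≈ 170°.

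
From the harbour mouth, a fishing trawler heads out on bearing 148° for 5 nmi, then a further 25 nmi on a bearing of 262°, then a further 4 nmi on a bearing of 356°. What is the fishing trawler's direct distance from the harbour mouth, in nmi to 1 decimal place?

Leg 1 (148°, 5 nmi): east 5 sin 148° = 2.65, north 5 cos 148° = -4.24
Leg 2 (262°, 25 nmi): east 25 sin 262° = -24.76, north 25 cos 262° = -3.48
Leg 3 (356°, 4 nmi): east 4 sin 356° = -0.28, north 4 cos 356° = 3.99
Net: -22.39 east, -3.73 north. Distance = √((-22.39)² + (-3.73)²) = 22.695 nmi.

22.7 nmi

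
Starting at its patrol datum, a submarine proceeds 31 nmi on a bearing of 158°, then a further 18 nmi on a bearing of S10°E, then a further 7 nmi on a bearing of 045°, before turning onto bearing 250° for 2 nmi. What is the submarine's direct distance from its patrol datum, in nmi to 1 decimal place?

45.8 nmi

Leg 1 (158°, 31 nmi): east 31 sin 158° = 11.61, north 31 cos 158° = -28.74
Leg 2 (S10°E, 18 nmi): east 18 sin 170° = 3.13, north 18 cos 170° = -17.73
Leg 3 (045°, 7 nmi): east 7 sin 45° = 4.95, north 7 cos 45° = 4.95
Leg 4 (250°, 2 nmi): east 2 sin 250° = -1.88, north 2 cos 250° = -0.68
Net: 17.81 east, -42.20 north. Distance = √((17.81)² + (-42.20)²) = 45.807 nmi.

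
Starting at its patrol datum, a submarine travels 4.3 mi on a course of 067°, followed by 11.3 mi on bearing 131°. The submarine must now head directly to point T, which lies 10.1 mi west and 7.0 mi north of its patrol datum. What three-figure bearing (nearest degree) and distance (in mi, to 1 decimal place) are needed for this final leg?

Leg 1 (067°, 4.3 mi): east 4.3 sin 67° = 3.96, north 4.3 cos 67° = 1.68
Leg 2 (131°, 11.3 mi): east 11.3 sin 131° = 8.53, north 11.3 cos 131° = -7.41
Current position: (12.49, -5.73). Target: (-10.1, 7.0). Remaining: Δeast = -22.59, Δnorth = 12.73.
Bearing = atan2(-22.59, 12.73) mod 360° = 299.41°; distance = √((-22.59)² + (12.73)²) = 25.928 mi.

299°, 25.9 mi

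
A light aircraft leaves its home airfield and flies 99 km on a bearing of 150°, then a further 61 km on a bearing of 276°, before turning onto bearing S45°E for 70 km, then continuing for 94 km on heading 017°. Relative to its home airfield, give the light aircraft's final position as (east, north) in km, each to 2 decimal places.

Leg 1 (150°, 99 km): east 99 sin 150° = 49.50, north 99 cos 150° = -85.74
Leg 2 (276°, 61 km): east 61 sin 276° = -60.67, north 61 cos 276° = 6.38
Leg 3 (S45°E, 70 km): east 70 sin 135° = 49.50, north 70 cos 135° = -49.50
Leg 4 (017°, 94 km): east 94 sin 17° = 27.48, north 94 cos 17° = 89.89
Summing: 65.81 km east, -38.97 km north → (65.81, -38.97).

(65.81, -38.97)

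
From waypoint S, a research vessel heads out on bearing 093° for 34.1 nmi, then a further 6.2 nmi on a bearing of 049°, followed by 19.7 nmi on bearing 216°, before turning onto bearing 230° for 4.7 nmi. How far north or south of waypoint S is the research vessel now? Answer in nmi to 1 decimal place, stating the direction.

16.7 nmi south

Leg 1 (093°, 34.1 nmi): east 34.1 sin 93° = 34.05, north 34.1 cos 93° = -1.78
Leg 2 (049°, 6.2 nmi): east 6.2 sin 49° = 4.68, north 6.2 cos 49° = 4.07
Leg 3 (216°, 19.7 nmi): east 19.7 sin 216° = -11.58, north 19.7 cos 216° = -15.94
Leg 4 (230°, 4.7 nmi): east 4.7 sin 230° = -3.60, north 4.7 cos 230° = -3.02
Net north component: -16.68 nmi.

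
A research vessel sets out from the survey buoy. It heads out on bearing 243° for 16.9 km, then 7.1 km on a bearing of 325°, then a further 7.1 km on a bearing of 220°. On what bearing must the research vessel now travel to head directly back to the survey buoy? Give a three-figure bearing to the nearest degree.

Leg 1 (243°, 16.9 km): east 16.9 sin 243° = -15.06, north 16.9 cos 243° = -7.67
Leg 2 (325°, 7.1 km): east 7.1 sin 325° = -4.07, north 7.1 cos 325° = 5.82
Leg 3 (220°, 7.1 km): east 7.1 sin 220° = -4.56, north 7.1 cos 220° = -5.44
Net displacement: -23.69 east, -7.30 north. Direction back to start is (23.69, 7.30): bearing = atan2(23.69, 7.30) mod 360° = 72.89° ≈ 073°.

073°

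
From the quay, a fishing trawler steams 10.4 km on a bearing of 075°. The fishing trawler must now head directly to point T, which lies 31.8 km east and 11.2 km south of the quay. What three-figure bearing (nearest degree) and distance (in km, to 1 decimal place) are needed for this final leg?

123°, 25.8 km

Leg 1 (075°, 10.4 km): east 10.4 sin 75° = 10.05, north 10.4 cos 75° = 2.69
Current position: (10.05, 2.69). Target: (31.8, -11.2). Remaining: Δeast = 21.75, Δnorth = -13.89.
Bearing = atan2(21.75, -13.89) mod 360° = 122.56°; distance = √((21.75)² + (-13.89)²) = 25.811 km.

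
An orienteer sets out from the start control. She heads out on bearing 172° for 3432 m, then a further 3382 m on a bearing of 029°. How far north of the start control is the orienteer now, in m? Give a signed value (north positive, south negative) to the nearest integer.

-441 m

Leg 1 (172°, 3432 m): east 3432 sin 172° = 477.64, north 3432 cos 172° = -3398.60
Leg 2 (029°, 3382 m): east 3382 sin 29° = 1639.63, north 3382 cos 29° = 2957.96
Net north component: -440.64 m.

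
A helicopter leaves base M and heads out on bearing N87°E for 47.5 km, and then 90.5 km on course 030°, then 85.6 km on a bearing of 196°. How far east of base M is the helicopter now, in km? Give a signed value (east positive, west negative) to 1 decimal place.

Leg 1 (N87°E, 47.5 km): east 47.5 sin 87° = 47.43, north 47.5 cos 87° = 2.49
Leg 2 (030°, 90.5 km): east 90.5 sin 30° = 45.25, north 90.5 cos 30° = 78.38
Leg 3 (196°, 85.6 km): east 85.6 sin 196° = -23.59, north 85.6 cos 196° = -82.28
Net east component: 69.09 km.

69.1 km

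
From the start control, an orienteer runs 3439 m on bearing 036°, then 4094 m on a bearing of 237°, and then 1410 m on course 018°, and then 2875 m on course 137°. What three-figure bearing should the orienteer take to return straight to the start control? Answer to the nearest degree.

282°

Leg 1 (036°, 3439 m): east 3439 sin 36° = 2021.39, north 3439 cos 36° = 2782.21
Leg 2 (237°, 4094 m): east 4094 sin 237° = -3433.52, north 4094 cos 237° = -2229.75
Leg 3 (018°, 1410 m): east 1410 sin 18° = 435.71, north 1410 cos 18° = 1340.99
Leg 4 (137°, 2875 m): east 2875 sin 137° = 1960.75, north 2875 cos 137° = -2102.64
Net displacement: 984.34 east, -209.19 north. Direction back to start is (-984.34, 209.19): bearing = atan2(-984.34, 209.19) mod 360° = 282.00° ≈ 282°.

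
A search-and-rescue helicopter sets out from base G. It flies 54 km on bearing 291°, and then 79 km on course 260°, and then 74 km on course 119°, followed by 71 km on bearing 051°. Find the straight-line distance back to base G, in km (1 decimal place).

Leg 1 (291°, 54 km): east 54 sin 291° = -50.41, north 54 cos 291° = 19.35
Leg 2 (260°, 79 km): east 79 sin 260° = -77.80, north 79 cos 260° = -13.72
Leg 3 (119°, 74 km): east 74 sin 119° = 64.72, north 74 cos 119° = -35.88
Leg 4 (051°, 71 km): east 71 sin 51° = 55.18, north 71 cos 51° = 44.68
Net: -8.31 east, 14.44 north. Distance = √((-8.31)² + (14.44)²) = 16.662 km.

16.7 km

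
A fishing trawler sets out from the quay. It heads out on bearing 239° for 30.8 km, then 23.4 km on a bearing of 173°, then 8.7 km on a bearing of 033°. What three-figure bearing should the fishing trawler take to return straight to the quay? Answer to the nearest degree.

031°

Leg 1 (239°, 30.8 km): east 30.8 sin 239° = -26.40, north 30.8 cos 239° = -15.86
Leg 2 (173°, 23.4 km): east 23.4 sin 173° = 2.85, north 23.4 cos 173° = -23.23
Leg 3 (033°, 8.7 km): east 8.7 sin 33° = 4.74, north 8.7 cos 33° = 7.30
Net displacement: -18.81 east, -31.79 north. Direction back to start is (18.81, 31.79): bearing = atan2(18.81, 31.79) mod 360° = 30.61° ≈ 031°.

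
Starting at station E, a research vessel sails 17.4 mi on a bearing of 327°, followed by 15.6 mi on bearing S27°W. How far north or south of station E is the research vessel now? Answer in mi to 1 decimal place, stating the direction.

0.7 mi north

Leg 1 (327°, 17.4 mi): east 17.4 sin 327° = -9.48, north 17.4 cos 327° = 14.59
Leg 2 (S27°W, 15.6 mi): east 15.6 sin 207° = -7.08, north 15.6 cos 207° = -13.90
Net north component: 0.69 mi.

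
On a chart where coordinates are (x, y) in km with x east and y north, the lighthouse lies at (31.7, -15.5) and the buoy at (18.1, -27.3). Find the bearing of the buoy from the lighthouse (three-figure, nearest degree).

229°

Δeast = 18.1 − 31.7 = -13.60; Δnorth = -27.3 − -15.5 = -11.80.
Bearing = atan2(Δeast, Δnorth) mod 360° = 229.05° ≈ 229°.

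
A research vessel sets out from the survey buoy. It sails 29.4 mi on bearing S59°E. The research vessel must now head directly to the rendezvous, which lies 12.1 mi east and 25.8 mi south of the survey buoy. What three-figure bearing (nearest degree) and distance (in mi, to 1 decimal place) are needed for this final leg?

Leg 1 (S59°E, 29.4 mi): east 29.4 sin 121° = 25.20, north 29.4 cos 121° = -15.14
Current position: (25.20, -15.14). Target: (12.1, -25.8). Remaining: Δeast = -13.10, Δnorth = -10.66.
Bearing = atan2(-13.10, -10.66) mod 360° = 230.87°; distance = √((-13.10)² + (-10.66)²) = 16.888 mi.

231°, 16.9 mi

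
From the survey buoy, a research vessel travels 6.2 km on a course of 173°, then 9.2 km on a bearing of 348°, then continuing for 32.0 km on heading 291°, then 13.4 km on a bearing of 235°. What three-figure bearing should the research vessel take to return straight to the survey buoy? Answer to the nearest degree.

099°

Leg 1 (173°, 6.2 km): east 6.2 sin 173° = 0.76, north 6.2 cos 173° = -6.15
Leg 2 (348°, 9.2 km): east 9.2 sin 348° = -1.91, north 9.2 cos 348° = 9.00
Leg 3 (291°, 32.0 km): east 32.0 sin 291° = -29.87, north 32.0 cos 291° = 11.47
Leg 4 (235°, 13.4 km): east 13.4 sin 235° = -10.98, north 13.4 cos 235° = -7.69
Net displacement: -42.01 east, 6.63 north. Direction back to start is (42.01, -6.63): bearing = atan2(42.01, -6.63) mod 360° = 98.96° ≈ 099°.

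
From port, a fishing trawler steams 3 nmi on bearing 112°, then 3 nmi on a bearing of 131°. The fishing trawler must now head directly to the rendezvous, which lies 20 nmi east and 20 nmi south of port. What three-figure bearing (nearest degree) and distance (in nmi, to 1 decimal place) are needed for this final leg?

Leg 1 (112°, 3 nmi): east 3 sin 112° = 2.78, north 3 cos 112° = -1.12
Leg 2 (131°, 3 nmi): east 3 sin 131° = 2.26, north 3 cos 131° = -1.97
Current position: (5.05, -3.09). Target: (20, -20). Remaining: Δeast = 14.95, Δnorth = -16.91.
Bearing = atan2(14.95, -16.91) mod 360° = 138.51°; distance = √((14.95)² + (-16.91)²) = 22.572 nmi.

139°, 22.6 nmi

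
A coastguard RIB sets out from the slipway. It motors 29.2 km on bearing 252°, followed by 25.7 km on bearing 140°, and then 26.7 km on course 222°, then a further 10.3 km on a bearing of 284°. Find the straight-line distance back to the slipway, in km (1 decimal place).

60.4 km

Leg 1 (252°, 29.2 km): east 29.2 sin 252° = -27.77, north 29.2 cos 252° = -9.02
Leg 2 (140°, 25.7 km): east 25.7 sin 140° = 16.52, north 25.7 cos 140° = -19.69
Leg 3 (222°, 26.7 km): east 26.7 sin 222° = -17.87, north 26.7 cos 222° = -19.84
Leg 4 (284°, 10.3 km): east 10.3 sin 284° = -9.99, north 10.3 cos 284° = 2.49
Net: -39.11 east, -46.06 north. Distance = √((-39.11)² + (-46.06)²) = 60.426 km.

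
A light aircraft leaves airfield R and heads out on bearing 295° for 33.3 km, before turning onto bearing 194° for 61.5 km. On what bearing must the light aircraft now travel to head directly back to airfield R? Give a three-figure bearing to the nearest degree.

045°

Leg 1 (295°, 33.3 km): east 33.3 sin 295° = -30.18, north 33.3 cos 295° = 14.07
Leg 2 (194°, 61.5 km): east 61.5 sin 194° = -14.88, north 61.5 cos 194° = -59.67
Net displacement: -45.06 east, -45.60 north. Direction back to start is (45.06, 45.60): bearing = atan2(45.06, 45.60) mod 360° = 44.66° ≈ 045°.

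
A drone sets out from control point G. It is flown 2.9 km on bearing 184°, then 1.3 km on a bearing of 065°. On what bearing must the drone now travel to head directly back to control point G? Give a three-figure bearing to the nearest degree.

Leg 1 (184°, 2.9 km): east 2.9 sin 184° = -0.20, north 2.9 cos 184° = -2.89
Leg 2 (065°, 1.3 km): east 1.3 sin 65° = 1.18, north 1.3 cos 65° = 0.55
Net displacement: 0.98 east, -2.34 north. Direction back to start is (-0.98, 2.34): bearing = atan2(-0.98, 2.34) mod 360° = 337.39° ≈ 337°.

337°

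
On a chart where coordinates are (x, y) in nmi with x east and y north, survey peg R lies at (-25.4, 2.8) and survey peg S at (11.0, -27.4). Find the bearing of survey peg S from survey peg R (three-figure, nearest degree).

130°

Δeast = 11.0 − -25.4 = 36.40; Δnorth = -27.4 − 2.8 = -30.20.
Bearing = atan2(Δeast, Δnorth) mod 360° = 129.68° ≈ 130°.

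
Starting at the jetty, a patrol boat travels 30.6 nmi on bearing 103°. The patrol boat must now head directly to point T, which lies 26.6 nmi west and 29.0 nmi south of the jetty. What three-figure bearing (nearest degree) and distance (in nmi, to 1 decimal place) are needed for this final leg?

Leg 1 (103°, 30.6 nmi): east 30.6 sin 103° = 29.82, north 30.6 cos 103° = -6.88
Current position: (29.82, -6.88). Target: (-26.6, -29.0). Remaining: Δeast = -56.42, Δnorth = -22.12.
Bearing = atan2(-56.42, -22.12) mod 360° = 248.59°; distance = √((-56.42)² + (-22.12)²) = 60.596 nmi.

249°, 60.6 nmi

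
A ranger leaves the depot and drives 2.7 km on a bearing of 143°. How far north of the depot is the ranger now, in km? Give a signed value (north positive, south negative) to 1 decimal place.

-2.2 km

Leg 1 (143°, 2.7 km): east 2.7 sin 143° = 1.62, north 2.7 cos 143° = -2.16
Net north component: -2.16 km.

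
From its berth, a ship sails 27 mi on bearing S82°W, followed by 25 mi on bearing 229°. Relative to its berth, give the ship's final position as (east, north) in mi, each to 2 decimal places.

Leg 1 (S82°W, 27 mi): east 27 sin 262° = -26.74, north 27 cos 262° = -3.76
Leg 2 (229°, 25 mi): east 25 sin 229° = -18.87, north 25 cos 229° = -16.40
Summing: -45.60 mi east, -20.16 mi north → (-45.60, -20.16).

(-45.60, -20.16)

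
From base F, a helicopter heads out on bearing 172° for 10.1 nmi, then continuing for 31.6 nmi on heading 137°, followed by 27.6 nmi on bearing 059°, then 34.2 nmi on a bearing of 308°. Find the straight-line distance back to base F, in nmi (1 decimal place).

Leg 1 (172°, 10.1 nmi): east 10.1 sin 172° = 1.41, north 10.1 cos 172° = -10.00
Leg 2 (137°, 31.6 nmi): east 31.6 sin 137° = 21.55, north 31.6 cos 137° = -23.11
Leg 3 (059°, 27.6 nmi): east 27.6 sin 59° = 23.66, north 27.6 cos 59° = 14.22
Leg 4 (308°, 34.2 nmi): east 34.2 sin 308° = -26.95, north 34.2 cos 308° = 21.06
Net: 19.66 east, 2.16 north. Distance = √((19.66)² + (2.16)²) = 19.783 nmi.

19.8 nmi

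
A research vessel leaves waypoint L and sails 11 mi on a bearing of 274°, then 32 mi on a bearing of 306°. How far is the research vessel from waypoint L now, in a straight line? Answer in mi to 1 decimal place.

41.7 mi

Leg 1 (274°, 11 mi): east 11 sin 274° = -10.97, north 11 cos 274° = 0.77
Leg 2 (306°, 32 mi): east 32 sin 306° = -25.89, north 32 cos 306° = 18.81
Net: -36.86 east, 19.58 north. Distance = √((-36.86)² + (19.58)²) = 41.738 mi.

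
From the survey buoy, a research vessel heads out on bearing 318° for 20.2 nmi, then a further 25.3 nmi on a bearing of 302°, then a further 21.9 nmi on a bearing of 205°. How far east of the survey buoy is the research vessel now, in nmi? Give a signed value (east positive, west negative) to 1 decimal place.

-44.2 nmi

Leg 1 (318°, 20.2 nmi): east 20.2 sin 318° = -13.52, north 20.2 cos 318° = 15.01
Leg 2 (302°, 25.3 nmi): east 25.3 sin 302° = -21.46, north 25.3 cos 302° = 13.41
Leg 3 (205°, 21.9 nmi): east 21.9 sin 205° = -9.26, north 21.9 cos 205° = -19.85
Net east component: -44.23 nmi.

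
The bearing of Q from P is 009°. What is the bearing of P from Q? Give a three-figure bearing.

189°

Back-bearing = 009° + 180° = 189°.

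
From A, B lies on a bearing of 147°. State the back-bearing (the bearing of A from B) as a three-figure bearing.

327°

Back-bearing = 147° + 180° = 327°.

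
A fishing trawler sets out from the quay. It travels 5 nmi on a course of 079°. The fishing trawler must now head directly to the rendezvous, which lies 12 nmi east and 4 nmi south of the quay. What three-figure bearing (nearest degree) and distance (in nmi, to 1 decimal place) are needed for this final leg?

125°, 8.7 nmi

Leg 1 (079°, 5 nmi): east 5 sin 79° = 4.91, north 5 cos 79° = 0.95
Current position: (4.91, 0.95). Target: (12, -4). Remaining: Δeast = 7.09, Δnorth = -4.95.
Bearing = atan2(7.09, -4.95) mod 360° = 124.94°; distance = √((7.09)² + (-4.95)²) = 8.651 nmi.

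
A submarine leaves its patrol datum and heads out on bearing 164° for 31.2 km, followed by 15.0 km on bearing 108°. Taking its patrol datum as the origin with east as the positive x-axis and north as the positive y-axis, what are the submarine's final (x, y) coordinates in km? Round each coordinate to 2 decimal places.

Leg 1 (164°, 31.2 km): east 31.2 sin 164° = 8.60, north 31.2 cos 164° = -29.99
Leg 2 (108°, 15.0 km): east 15.0 sin 108° = 14.27, north 15.0 cos 108° = -4.64
Summing: 22.87 km east, -34.63 km north → (22.87, -34.63).

(22.87, -34.63)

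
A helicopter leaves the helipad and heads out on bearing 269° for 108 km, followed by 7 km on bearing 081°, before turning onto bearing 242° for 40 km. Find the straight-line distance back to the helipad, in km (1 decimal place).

Leg 1 (269°, 108 km): east 108 sin 269° = -107.98, north 108 cos 269° = -1.88
Leg 2 (081°, 7 km): east 7 sin 81° = 6.91, north 7 cos 81° = 1.10
Leg 3 (242°, 40 km): east 40 sin 242° = -35.32, north 40 cos 242° = -18.78
Net: -136.39 east, -19.57 north. Distance = √((-136.39)² + (-19.57)²) = 137.784 km.

137.8 km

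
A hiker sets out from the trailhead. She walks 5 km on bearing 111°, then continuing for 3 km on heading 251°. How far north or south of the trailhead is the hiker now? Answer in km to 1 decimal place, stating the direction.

Leg 1 (111°, 5 km): east 5 sin 111° = 4.67, north 5 cos 111° = -1.79
Leg 2 (251°, 3 km): east 3 sin 251° = -2.84, north 3 cos 251° = -0.98
Net north component: -2.77 km.

2.8 km south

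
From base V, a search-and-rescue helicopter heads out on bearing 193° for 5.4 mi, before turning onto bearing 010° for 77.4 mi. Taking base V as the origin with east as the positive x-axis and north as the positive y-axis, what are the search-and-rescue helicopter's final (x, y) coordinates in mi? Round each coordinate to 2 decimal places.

(12.23, 70.96)

Leg 1 (193°, 5.4 mi): east 5.4 sin 193° = -1.21, north 5.4 cos 193° = -5.26
Leg 2 (010°, 77.4 mi): east 77.4 sin 10° = 13.44, north 77.4 cos 10° = 76.22
Summing: 12.23 mi east, 70.96 mi north → (12.23, 70.96).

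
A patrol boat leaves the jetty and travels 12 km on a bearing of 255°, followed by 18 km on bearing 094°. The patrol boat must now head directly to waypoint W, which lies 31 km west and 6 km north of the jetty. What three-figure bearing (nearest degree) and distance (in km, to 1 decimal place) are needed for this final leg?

285°, 38.8 km

Leg 1 (255°, 12 km): east 12 sin 255° = -11.59, north 12 cos 255° = -3.11
Leg 2 (094°, 18 km): east 18 sin 94° = 17.96, north 18 cos 94° = -1.26
Current position: (6.37, -4.36). Target: (-31, 6). Remaining: Δeast = -37.37, Δnorth = 10.36.
Bearing = atan2(-37.37, 10.36) mod 360° = 285.50°; distance = √((-37.37)² + (10.36)²) = 38.775 km.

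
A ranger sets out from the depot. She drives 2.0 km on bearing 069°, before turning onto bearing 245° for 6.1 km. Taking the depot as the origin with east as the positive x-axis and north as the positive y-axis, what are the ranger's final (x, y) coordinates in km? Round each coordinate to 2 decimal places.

Leg 1 (069°, 2.0 km): east 2.0 sin 69° = 1.87, north 2.0 cos 69° = 0.72
Leg 2 (245°, 6.1 km): east 6.1 sin 245° = -5.53, north 6.1 cos 245° = -2.58
Summing: -3.66 km east, -1.86 km north → (-3.66, -1.86).

(-3.66, -1.86)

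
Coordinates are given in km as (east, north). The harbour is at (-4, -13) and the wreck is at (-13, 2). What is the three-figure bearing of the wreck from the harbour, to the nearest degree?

329°

Δeast = -13 − -4 = -9.00; Δnorth = 2 − -13 = 15.00.
Bearing = atan2(Δeast, Δnorth) mod 360° = 329.04° ≈ 329°.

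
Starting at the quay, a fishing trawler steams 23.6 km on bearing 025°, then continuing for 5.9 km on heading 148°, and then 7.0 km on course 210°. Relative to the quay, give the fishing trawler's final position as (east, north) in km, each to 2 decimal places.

Leg 1 (025°, 23.6 km): east 23.6 sin 25° = 9.97, north 23.6 cos 25° = 21.39
Leg 2 (148°, 5.9 km): east 5.9 sin 148° = 3.13, north 5.9 cos 148° = -5.00
Leg 3 (210°, 7.0 km): east 7.0 sin 210° = -3.50, north 7.0 cos 210° = -6.06
Summing: 9.60 km east, 10.32 km north → (9.60, 10.32).

(9.60, 10.32)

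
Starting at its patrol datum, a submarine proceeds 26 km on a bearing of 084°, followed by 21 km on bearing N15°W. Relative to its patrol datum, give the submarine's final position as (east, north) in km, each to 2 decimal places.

Leg 1 (084°, 26 km): east 26 sin 84° = 25.86, north 26 cos 84° = 2.72
Leg 2 (N15°W, 21 km): east 21 sin 345° = -5.44, north 21 cos 345° = 20.28
Summing: 20.42 km east, 23.00 km north → (20.42, 23.00).

(20.42, 23.00)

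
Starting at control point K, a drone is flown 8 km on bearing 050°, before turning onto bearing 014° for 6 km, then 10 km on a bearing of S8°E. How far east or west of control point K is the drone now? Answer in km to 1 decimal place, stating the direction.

9.0 km east

Leg 1 (050°, 8 km): east 8 sin 50° = 6.13, north 8 cos 50° = 5.14
Leg 2 (014°, 6 km): east 6 sin 14° = 1.45, north 6 cos 14° = 5.82
Leg 3 (S8°E, 10 km): east 10 sin 172° = 1.39, north 10 cos 172° = -9.90
Net east component: 8.97 km.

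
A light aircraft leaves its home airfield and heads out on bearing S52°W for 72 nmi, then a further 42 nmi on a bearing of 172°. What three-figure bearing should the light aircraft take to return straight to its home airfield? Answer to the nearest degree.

Leg 1 (S52°W, 72 nmi): east 72 sin 232° = -56.74, north 72 cos 232° = -44.33
Leg 2 (172°, 42 nmi): east 42 sin 172° = 5.85, north 42 cos 172° = -41.59
Net displacement: -50.89 east, -85.92 north. Direction back to start is (50.89, 85.92): bearing = atan2(50.89, 85.92) mod 360° = 30.64° ≈ 031°.

031°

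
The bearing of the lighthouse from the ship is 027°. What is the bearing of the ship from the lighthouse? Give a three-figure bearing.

Back-bearing = 027° + 180° = 207°.

207°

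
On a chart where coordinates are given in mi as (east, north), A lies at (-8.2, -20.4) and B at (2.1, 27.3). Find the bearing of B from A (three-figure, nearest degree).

012°

Δeast = 2.1 − -8.2 = 10.30; Δnorth = 27.3 − -20.4 = 47.70.
Bearing = atan2(Δeast, Δnorth) mod 360° = 12.18° ≈ 012°.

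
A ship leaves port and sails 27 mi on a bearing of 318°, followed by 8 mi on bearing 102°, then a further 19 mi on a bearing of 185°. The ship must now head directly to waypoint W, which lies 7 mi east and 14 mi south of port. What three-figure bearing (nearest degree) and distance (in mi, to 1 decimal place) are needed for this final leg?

Leg 1 (318°, 27 mi): east 27 sin 318° = -18.07, north 27 cos 318° = 20.06
Leg 2 (102°, 8 mi): east 8 sin 102° = 7.83, north 8 cos 102° = -1.66
Leg 3 (185°, 19 mi): east 19 sin 185° = -1.66, north 19 cos 185° = -18.93
Current position: (-11.90, -0.53). Target: (7, -14). Remaining: Δeast = 18.90, Δnorth = -13.47.
Bearing = atan2(18.90, -13.47) mod 360° = 125.49°; distance = √((18.90)² + (-13.47)²) = 23.209 mi.

125°, 23.2 mi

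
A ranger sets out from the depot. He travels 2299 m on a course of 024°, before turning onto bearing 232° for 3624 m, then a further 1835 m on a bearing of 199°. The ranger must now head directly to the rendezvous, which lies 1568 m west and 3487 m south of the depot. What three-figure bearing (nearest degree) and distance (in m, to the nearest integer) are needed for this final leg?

Leg 1 (024°, 2299 m): east 2299 sin 24° = 935.09, north 2299 cos 24° = 2100.24
Leg 2 (232°, 3624 m): east 3624 sin 232° = -2855.75, north 3624 cos 232° = -2231.16
Leg 3 (199°, 1835 m): east 1835 sin 199° = -597.42, north 1835 cos 199° = -1735.03
Current position: (-2518.08, -1865.94). Target: (-1568, -3487). Remaining: Δeast = 950.08, Δnorth = -1621.06.
Bearing = atan2(950.08, -1621.06) mod 360° = 149.63°; distance = √((950.08)² + (-1621.06)²) = 1878.957 m.

150°, 1879 m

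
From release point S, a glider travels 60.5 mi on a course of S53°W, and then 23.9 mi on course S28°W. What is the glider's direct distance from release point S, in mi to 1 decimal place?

82.8 mi

Leg 1 (S53°W, 60.5 mi): east 60.5 sin 233° = -48.32, north 60.5 cos 233° = -36.41
Leg 2 (S28°W, 23.9 mi): east 23.9 sin 208° = -11.22, north 23.9 cos 208° = -21.10
Net: -59.54 east, -57.51 north. Distance = √((-59.54)² + (-57.51)²) = 82.779 mi.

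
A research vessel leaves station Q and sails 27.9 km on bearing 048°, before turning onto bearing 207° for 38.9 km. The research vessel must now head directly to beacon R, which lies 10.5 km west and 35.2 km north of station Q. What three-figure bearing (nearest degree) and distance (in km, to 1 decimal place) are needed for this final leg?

345°, 53.0 km

Leg 1 (048°, 27.9 km): east 27.9 sin 48° = 20.73, north 27.9 cos 48° = 18.67
Leg 2 (207°, 38.9 km): east 38.9 sin 207° = -17.66, north 38.9 cos 207° = -34.66
Current position: (3.07, -15.99). Target: (-10.5, 35.2). Remaining: Δeast = -13.57, Δnorth = 51.19.
Bearing = atan2(-13.57, 51.19) mod 360° = 345.15°; distance = √((-13.57)² + (51.19)²) = 52.960 km.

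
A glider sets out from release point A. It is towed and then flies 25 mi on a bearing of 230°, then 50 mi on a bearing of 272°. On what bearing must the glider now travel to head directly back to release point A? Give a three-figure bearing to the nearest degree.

078°

Leg 1 (230°, 25 mi): east 25 sin 230° = -19.15, north 25 cos 230° = -16.07
Leg 2 (272°, 50 mi): east 50 sin 272° = -49.97, north 50 cos 272° = 1.74
Net displacement: -69.12 east, -14.32 north. Direction back to start is (69.12, 14.32): bearing = atan2(69.12, 14.32) mod 360° = 78.29° ≈ 078°.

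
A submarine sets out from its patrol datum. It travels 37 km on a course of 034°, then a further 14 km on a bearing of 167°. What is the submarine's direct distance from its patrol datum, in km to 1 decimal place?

Leg 1 (034°, 37 km): east 37 sin 34° = 20.69, north 37 cos 34° = 30.67
Leg 2 (167°, 14 km): east 14 sin 167° = 3.15, north 14 cos 167° = -13.64
Net: 23.84 east, 17.03 north. Distance = √((23.84)² + (17.03)²) = 29.299 km.

29.3 km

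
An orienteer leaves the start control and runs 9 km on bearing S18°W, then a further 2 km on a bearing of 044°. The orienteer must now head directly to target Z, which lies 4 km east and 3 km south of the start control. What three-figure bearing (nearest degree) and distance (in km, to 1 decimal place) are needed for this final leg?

053°, 6.8 km

Leg 1 (S18°W, 9 km): east 9 sin 198° = -2.78, north 9 cos 198° = -8.56
Leg 2 (044°, 2 km): east 2 sin 44° = 1.39, north 2 cos 44° = 1.44
Current position: (-1.39, -7.12). Target: (4, -3). Remaining: Δeast = 5.39, Δnorth = 4.12.
Bearing = atan2(5.39, 4.12) mod 360° = 52.61°; distance = √((5.39)² + (4.12)²) = 6.786 km.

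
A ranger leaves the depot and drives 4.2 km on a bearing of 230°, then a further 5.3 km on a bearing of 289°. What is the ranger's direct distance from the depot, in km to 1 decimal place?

8.3 km

Leg 1 (230°, 4.2 km): east 4.2 sin 230° = -3.22, north 4.2 cos 230° = -2.70
Leg 2 (289°, 5.3 km): east 5.3 sin 289° = -5.01, north 5.3 cos 289° = 1.73
Net: -8.23 east, -0.97 north. Distance = √((-8.23)² + (-0.97)²) = 8.286 km.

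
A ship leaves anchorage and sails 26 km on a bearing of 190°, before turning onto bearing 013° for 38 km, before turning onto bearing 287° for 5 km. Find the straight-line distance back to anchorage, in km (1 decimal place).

Leg 1 (190°, 26 km): east 26 sin 190° = -4.51, north 26 cos 190° = -25.61
Leg 2 (013°, 38 km): east 38 sin 13° = 8.55, north 38 cos 13° = 37.03
Leg 3 (287°, 5 km): east 5 sin 287° = -4.78, north 5 cos 287° = 1.46
Net: -0.75 east, 12.88 north. Distance = √((-0.75)² + (12.88)²) = 12.905 km.

12.9 km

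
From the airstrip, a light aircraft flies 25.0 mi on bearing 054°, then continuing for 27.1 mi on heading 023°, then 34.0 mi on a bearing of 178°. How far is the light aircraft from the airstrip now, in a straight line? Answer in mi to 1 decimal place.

Leg 1 (054°, 25.0 mi): east 25.0 sin 54° = 20.23, north 25.0 cos 54° = 14.69
Leg 2 (023°, 27.1 mi): east 27.1 sin 23° = 10.59, north 27.1 cos 23° = 24.95
Leg 3 (178°, 34.0 mi): east 34.0 sin 178° = 1.19, north 34.0 cos 178° = -33.98
Net: 32.00 east, 5.66 north. Distance = √((32.00)² + (5.66)²) = 32.498 mi.

32.5 mi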